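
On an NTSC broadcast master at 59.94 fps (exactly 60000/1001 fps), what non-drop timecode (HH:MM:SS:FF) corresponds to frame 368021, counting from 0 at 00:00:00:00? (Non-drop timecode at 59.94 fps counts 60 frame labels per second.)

368021 ÷ 60 = 6133 full seconds, remainder 41 frames.
6133 s = 1 h 42 min 13 s.
Timecode: 01:42:13:41.

01:42:13:41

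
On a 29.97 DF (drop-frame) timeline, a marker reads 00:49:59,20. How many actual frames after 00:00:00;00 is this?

As if non-drop at 30 labels/s: (0 × 3600 + 49 × 60 + 59) × 30 + 20 = 89990.
Minute boundaries passed: 49; those not divisible by 10: 49 − 4 = 45; dropped labels = 2 × 45 = 90.
Actual frame index = 89990 − 90 = 89900.

89900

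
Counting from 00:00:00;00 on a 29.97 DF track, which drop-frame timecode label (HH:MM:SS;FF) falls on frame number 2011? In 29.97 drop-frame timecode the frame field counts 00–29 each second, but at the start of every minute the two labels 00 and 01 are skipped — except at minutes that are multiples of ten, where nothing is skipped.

00:01:07;03

Ten DF minutes hold 17982 frames, so frame 2011 lies in block 0 (frames 0–17981) with 2011 frames into that block.
The block's first minute is 1800 frames and the rest 1798 each; 2011 frames reaches minute 1, so 0 × 18 + 1 × 2 = 2 labels have been skipped so far.
Adding those back, label number 2011 + 2 = 2013 at 30 labels/s is 67 s + 3 f = 0 h 1 min 7 s frame 3, i.e. 00:01:07;03.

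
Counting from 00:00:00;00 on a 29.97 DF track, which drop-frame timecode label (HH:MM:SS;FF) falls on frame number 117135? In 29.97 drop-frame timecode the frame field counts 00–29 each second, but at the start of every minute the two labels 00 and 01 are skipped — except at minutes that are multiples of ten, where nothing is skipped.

01:05:08;13

Ten DF minutes hold 17982 frames, so frame 117135 lies in block 6 (frames 107892–125873) with 9243 frames into that block.
The block's first minute is 1800 frames and the rest 1798 each; 9243 frames reaches minute 5, so 6 × 18 + 5 × 2 = 118 labels have been skipped so far.
Adding those back, label number 117135 + 118 = 117253 at 30 labels/s is 3908 s + 13 f = 1 h 5 min 8 s frame 13, i.e. 01:05:08;13.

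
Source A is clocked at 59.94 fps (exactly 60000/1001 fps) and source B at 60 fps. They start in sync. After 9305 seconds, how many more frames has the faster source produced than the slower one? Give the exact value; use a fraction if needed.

A emits 60000/1001 × 9305 = 558300000/1001 frames; B emits 60 × 9305 = 558300.
Difference = 558300/1001 frames (≈ 557.7423); B is ahead of A.

558300/1001 frames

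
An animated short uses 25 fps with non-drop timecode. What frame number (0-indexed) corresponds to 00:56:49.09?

85234

Total seconds to the label: (0 × 3600 + 56 × 60 + 49) = 3409.
Frame index = 3409 × 25 + 9 = 85234.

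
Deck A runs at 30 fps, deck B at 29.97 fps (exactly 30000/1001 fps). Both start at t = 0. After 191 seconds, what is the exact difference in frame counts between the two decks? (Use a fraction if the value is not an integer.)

A emits 30 × 191 = 5730 frames; B emits 30000/1001 × 191 = 5730000/1001.
Difference = 5730/1001 frames (≈ 5.7243); B is behind A.

5730/1001 frames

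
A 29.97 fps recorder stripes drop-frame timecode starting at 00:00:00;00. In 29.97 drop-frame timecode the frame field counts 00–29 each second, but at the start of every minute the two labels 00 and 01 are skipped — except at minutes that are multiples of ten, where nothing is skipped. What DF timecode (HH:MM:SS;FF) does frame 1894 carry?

Ten DF minutes hold 17982 frames, so frame 1894 lies in block 0 (frames 0–17981) with 1894 frames into that block.
The block's first minute is 1800 frames and the rest 1798 each; 1894 frames reaches minute 1, so 0 × 18 + 1 × 2 = 2 labels have been skipped so far.
Adding those back, label number 1894 + 2 = 1896 at 30 labels/s is 63 s + 6 f = 0 h 1 min 3 s frame 6, i.e. 00:01:03;06.

00:01:03;06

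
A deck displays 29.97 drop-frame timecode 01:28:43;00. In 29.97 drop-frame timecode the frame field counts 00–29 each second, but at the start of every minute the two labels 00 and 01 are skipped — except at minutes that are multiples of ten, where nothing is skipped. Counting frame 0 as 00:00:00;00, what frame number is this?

Complete 10-minute blocks: 8, each 17982 frames → 143856.
Remaining 8 whole minutes in the current block: 1800 + 7 × 1798 = 14386 frames.
Within the current minute: 43 × 30 + 0 − 2 = 1288 (labels ;00/;01 skipped at this minute). Total = 143856 + 14386 + 1288 = 159530.

159530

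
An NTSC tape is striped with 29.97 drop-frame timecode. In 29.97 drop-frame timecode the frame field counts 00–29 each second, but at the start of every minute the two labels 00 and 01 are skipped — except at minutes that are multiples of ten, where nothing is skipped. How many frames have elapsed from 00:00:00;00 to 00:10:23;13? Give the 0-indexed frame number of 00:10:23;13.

As if non-drop at 30 labels/s: (0 × 3600 + 10 × 60 + 23) × 30 + 13 = 18703.
Minute boundaries passed: 10; those not divisible by 10: 10 − 1 = 9; dropped labels = 2 × 9 = 18.
Actual frame index = 18703 − 18 = 18685.

18685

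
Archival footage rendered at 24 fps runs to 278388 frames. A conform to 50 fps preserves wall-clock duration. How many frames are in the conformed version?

Frames at target rate = 278388 × (50) / (24) = 579975.

579975 frames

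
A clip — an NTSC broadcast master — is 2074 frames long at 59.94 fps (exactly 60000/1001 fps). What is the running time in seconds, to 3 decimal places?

Running time = 2074 × 1001/60000 = 1038037/30000 s ≈ 34.601 s.

34.601 seconds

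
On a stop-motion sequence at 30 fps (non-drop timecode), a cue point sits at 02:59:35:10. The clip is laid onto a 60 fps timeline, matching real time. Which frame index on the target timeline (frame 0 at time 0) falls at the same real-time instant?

frame 646520

Source frame index: (2×3600 + 59×60 + 35) × 30 + 10 = 323260.
Real time: 323260 / (30) = 32326/3 s.
Target frame: (32326/3) × (60) = 646520.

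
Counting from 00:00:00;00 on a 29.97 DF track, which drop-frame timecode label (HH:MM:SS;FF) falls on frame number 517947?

Ten DF minutes hold 17982 frames, so frame 517947 lies in block 28 (frames 503496–521477) with 14451 frames into that block.
The block's first minute is 1800 frames and the rest 1798 each; 14451 frames reaches minute 8, so 28 × 18 + 8 × 2 = 520 labels have been skipped so far.
Adding those back, label number 517947 + 520 = 518467 at 30 labels/s is 17282 s + 7 f = 4 h 48 min 2 s frame 7, i.e. 04:48:02;07.

04:48:02;07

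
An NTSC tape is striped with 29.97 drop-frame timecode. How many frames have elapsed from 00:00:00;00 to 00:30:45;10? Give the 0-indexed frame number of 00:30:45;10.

As if non-drop at 30 labels/s: (0 × 3600 + 30 × 60 + 45) × 30 + 10 = 55360.
Minute boundaries passed: 30; those not divisible by 10: 30 − 3 = 27; dropped labels = 2 × 27 = 54.
Actual frame index = 55360 − 54 = 55306.

55306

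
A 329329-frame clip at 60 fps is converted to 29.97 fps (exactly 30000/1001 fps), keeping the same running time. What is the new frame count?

Target frames = source frames × (target rate / source rate) = 329329 × (30000/1001)/(60) = 329329 × 500/1001 = 164500.

164500 frames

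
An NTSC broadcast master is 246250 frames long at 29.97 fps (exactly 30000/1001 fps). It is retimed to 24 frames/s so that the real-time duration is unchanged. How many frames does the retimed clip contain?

197197 frames

Target frames = source frames × (target rate / source rate) = 246250 × (24)/(30000/1001) = 246250 × 1001/1250 = 197197.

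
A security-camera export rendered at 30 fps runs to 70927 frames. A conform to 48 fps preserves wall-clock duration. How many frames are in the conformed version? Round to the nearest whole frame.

Frames at target rate = 70927 × (48) / (30) = 567416/5 ≈ 113483.200.
Nearest whole frame: 113483.

113483 frames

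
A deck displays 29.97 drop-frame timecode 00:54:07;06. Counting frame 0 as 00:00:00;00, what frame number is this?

Complete 10-minute blocks: 5, each 17982 frames → 89910.
Remaining 4 whole minutes in the current block: 1800 + 3 × 1798 = 7194 frames.
Within the current minute: 7 × 30 + 6 − 2 = 214 (labels ;00/;01 skipped at this minute). Total = 89910 + 7194 + 214 = 97318.

97318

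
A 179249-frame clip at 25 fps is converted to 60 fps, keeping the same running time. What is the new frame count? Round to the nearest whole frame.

430198 frames

Frames at target rate = 179249 × (60) / (25) = 2150988/5 ≈ 430197.600.
Nearest whole frame: 430198.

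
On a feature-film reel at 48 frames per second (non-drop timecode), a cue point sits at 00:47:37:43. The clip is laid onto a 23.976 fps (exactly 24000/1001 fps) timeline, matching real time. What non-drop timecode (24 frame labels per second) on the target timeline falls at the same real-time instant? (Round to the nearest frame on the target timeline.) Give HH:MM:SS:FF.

Source frame index: (0×3600 + 47×60 + 37) × 48 + 43 = 137179.
Real time: 137179 / (48) = 137179/48 s.
Target frame: (137179/48) × (24000/1001) = 9798500/143 ≈ 68520.979 → 68521.
At 24 labels/s: frame 68521 → 00:47:35:01.

00:47:35:01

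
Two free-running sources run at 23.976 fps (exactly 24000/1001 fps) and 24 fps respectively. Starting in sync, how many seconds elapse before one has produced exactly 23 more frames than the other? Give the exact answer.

23023/24 seconds

The gap grows by |24 − 24000/1001| = 24/1001 frames per second.
Time for a 23-frame gap: 23 ÷ (24/1001) = 23023/24 s.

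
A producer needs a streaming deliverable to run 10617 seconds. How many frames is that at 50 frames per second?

Frames = 10617 × 50 = 530850.

530850 frames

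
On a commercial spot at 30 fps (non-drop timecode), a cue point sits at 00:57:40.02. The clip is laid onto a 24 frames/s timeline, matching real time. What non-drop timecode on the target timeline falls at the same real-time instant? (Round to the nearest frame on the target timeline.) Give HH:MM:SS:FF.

Source frame index: (0×3600 + 57×60 + 40) × 30 + 2 = 103802.
Real time: 103802 / (30) = 51901/15 s.
Target frame: (51901/15) × (24) = 415208/5 ≈ 83041.600 → 83042.
At 24 labels/s: frame 83042 → 00:57:40:02.

00:57:40:02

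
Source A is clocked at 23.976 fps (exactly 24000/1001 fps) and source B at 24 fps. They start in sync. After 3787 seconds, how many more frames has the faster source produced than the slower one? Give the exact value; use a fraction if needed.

12984/143 frames

A emits 24000/1001 × 3787 = 12984000/143 frames; B emits 24 × 3787 = 90888.
Difference = 12984/143 frames (≈ 90.7972); B is ahead of A.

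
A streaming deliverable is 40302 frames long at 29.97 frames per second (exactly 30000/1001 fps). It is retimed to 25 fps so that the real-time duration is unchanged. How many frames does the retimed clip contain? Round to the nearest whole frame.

33619 frames

Frames at target rate = 40302 × (25) / (30000/1001) = 6723717/200 ≈ 33618.585.
Nearest whole frame: 33619.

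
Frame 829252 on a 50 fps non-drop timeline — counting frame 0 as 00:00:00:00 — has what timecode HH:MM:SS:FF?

829252 ÷ 50 = 16585 full seconds, remainder 2 frames.
16585 s = 4 h 36 min 25 s.
Timecode: 04:36:25:02.

04:36:25:02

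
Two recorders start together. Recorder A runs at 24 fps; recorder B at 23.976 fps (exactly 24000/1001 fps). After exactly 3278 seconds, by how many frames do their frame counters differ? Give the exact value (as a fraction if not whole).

7152/91 frames

A emits 24 × 3278 = 78672 frames; B emits 24000/1001 × 3278 = 7152000/91.
Difference = 7152/91 frames (≈ 78.5934); B is behind A.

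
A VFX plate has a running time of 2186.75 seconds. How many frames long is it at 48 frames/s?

Frames = 2186.75 × 48 = 104964.

104964 frames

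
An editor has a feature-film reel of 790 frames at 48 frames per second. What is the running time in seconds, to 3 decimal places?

Running time = 790 × 1/48 = 395/24 s ≈ 16.458 s.

16.458 seconds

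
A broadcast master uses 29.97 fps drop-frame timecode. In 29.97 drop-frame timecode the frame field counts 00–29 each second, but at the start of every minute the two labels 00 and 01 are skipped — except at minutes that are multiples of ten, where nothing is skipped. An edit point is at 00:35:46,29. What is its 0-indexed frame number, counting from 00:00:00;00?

Complete 10-minute blocks: 3, each 17982 frames → 53946.
Remaining 5 whole minutes in the current block: 1800 + 4 × 1798 = 8992 frames.
Within the current minute: 46 × 30 + 29 − 2 = 1407 (labels ;00/;01 skipped at this minute). Total = 53946 + 8992 + 1407 = 64345.

64345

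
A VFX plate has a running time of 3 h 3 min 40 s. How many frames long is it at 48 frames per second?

3 h 3 min 40 s = 11020 s.
Frames = 11020 × 48 = 528960.

528960 frames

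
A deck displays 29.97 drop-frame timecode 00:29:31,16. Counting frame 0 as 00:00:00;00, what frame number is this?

53092

As if non-drop at 30 labels/s: (0 × 3600 + 29 × 60 + 31) × 30 + 16 = 53146.
Minute boundaries passed: 29; those not divisible by 10: 29 − 2 = 27; dropped labels = 2 × 27 = 54.
Actual frame index = 53146 − 54 = 53092.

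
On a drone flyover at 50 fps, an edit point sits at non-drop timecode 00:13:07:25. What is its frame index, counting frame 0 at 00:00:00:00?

39375

Total seconds to the label: (0 × 3600 + 13 × 60 + 7) = 787.
Frame index = 787 × 50 + 25 = 39375.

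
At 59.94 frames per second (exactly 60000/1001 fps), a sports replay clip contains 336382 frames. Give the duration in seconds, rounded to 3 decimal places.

5611.973 seconds

Running time = 336382 × 1001/60000 = 168359191/30000 s ≈ 5611.973 s.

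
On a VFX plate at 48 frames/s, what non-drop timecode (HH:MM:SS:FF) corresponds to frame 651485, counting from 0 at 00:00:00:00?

03:46:12:29

651485 ÷ 48 = 13572 full seconds, remainder 29 frames.
13572 s = 3 h 46 min 12 s.
Timecode: 03:46:12:29.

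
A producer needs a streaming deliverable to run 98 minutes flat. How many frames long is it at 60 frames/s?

98 min = 5880 s.
Frames = 5880 × 60 = 352800.

352800 frames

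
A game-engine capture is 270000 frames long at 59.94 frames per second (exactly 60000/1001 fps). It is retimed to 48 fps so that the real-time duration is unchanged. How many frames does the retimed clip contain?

216216 frames

Target frames = source frames × (target rate / source rate) = 270000 × (48)/(60000/1001) = 270000 × 1001/1250 = 216216.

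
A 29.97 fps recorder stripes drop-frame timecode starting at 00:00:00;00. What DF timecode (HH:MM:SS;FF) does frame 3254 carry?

Each 10-minute DF block holds 10 × 60 × 30 − 9 × 2 = 17982 frames. 3254 ÷ 17982 → 0 full blocks, remainder 3254.
Within the partial block the first minute is 1800 frames and each further minute 1798, so 1 further minute boundary passed. Total skipped labels = 18 × 0 + 2 × 1 = 2.
Non-drop label index = 3254 + 2 = 3256; at 30 labels/s that is 00:01:48:16, i.e. DF 00:01:48;16.

00:01:48;16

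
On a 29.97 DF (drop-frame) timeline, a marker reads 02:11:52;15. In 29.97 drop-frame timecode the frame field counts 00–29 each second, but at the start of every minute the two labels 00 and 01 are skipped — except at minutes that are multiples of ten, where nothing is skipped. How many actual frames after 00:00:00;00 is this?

As if non-drop at 30 labels/s: (2 × 3600 + 11 × 60 + 52) × 30 + 15 = 237375.
Minute boundaries passed: 131; those not divisible by 10: 131 − 13 = 118; dropped labels = 2 × 118 = 236.
Actual frame index = 237375 − 236 = 237139.

237139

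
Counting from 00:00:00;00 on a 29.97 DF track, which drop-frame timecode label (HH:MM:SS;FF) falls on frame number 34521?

Each 10-minute DF block holds 10 × 60 × 30 − 9 × 2 = 17982 frames. 34521 ÷ 17982 → 1 full block, remainder 16539.
Within the partial block the first minute is 1800 frames and each further minute 1798, so 9 further minute boundaries passed. Total skipped labels = 18 × 1 + 2 × 9 = 36.
Non-drop label index = 34521 + 36 = 34557; at 30 labels/s that is 00:19:11:27, i.e. DF 00:19:11;27.

00:19:11;27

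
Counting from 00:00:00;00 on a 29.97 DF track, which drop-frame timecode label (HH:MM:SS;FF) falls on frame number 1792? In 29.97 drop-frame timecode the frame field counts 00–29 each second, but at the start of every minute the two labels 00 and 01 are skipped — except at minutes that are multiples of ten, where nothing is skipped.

Each 10-minute DF block holds 10 × 60 × 30 − 9 × 2 = 17982 frames. 1792 ÷ 17982 → 0 full blocks, remainder 1792.
Within the partial block the first minute is 1800 frames and each further minute 1798, so 0 further minute boundaries passed. Total skipped labels = 18 × 0 + 2 × 0 = 0.
Non-drop label index = 1792 + 0 = 1792; at 30 labels/s that is 00:00:59:22, i.e. DF 00:00:59;22.

00:00:59;22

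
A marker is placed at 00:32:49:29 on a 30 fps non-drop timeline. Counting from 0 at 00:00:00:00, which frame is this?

frame 59099

Total seconds to the label: (0 × 3600 + 32 × 60 + 49) = 1969.
Frame index = 1969 × 30 + 29 = 59099.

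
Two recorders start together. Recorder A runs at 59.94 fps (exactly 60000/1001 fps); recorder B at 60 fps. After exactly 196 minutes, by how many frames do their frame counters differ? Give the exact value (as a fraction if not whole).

100800/143 frames

196 min = 11760 s.
A emits 60000/1001 × 11760 = 100800000/143 frames; B emits 60 × 11760 = 705600.
Difference = 100800/143 frames (≈ 704.8951); B is ahead of A.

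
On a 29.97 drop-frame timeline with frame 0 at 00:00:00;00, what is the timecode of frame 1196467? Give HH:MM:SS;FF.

11:05:22;05

Ten DF minutes hold 17982 frames, so frame 1196467 lies in block 66 (frames 1186812–1204793) with 9655 frames into that block.
The block's first minute is 1800 frames and the rest 1798 each; 9655 frames reaches minute 5, so 66 × 18 + 5 × 2 = 1198 labels have been skipped so far.
Adding those back, label number 1196467 + 1198 = 1197665 at 30 labels/s is 39922 s + 5 f = 11 h 5 min 22 s frame 5, i.e. 11:05:22;05.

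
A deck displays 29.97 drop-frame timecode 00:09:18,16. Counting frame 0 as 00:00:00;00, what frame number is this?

16738

As if non-drop at 30 labels/s: (0 × 3600 + 9 × 60 + 18) × 30 + 16 = 16756.
Minute boundaries passed: 9; those not divisible by 10: 9 − 0 = 9; dropped labels = 2 × 9 = 18.
Actual frame index = 16756 − 18 = 16738.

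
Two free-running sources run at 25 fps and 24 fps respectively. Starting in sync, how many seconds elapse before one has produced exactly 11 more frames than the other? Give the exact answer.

11 seconds

The gap grows by |24 − 25| = 1 frame per second.
Time for a 11-frame gap: 11 ÷ (1) = 11 s.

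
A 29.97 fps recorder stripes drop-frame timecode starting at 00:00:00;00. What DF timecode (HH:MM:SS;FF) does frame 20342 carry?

Ten DF minutes hold 17982 frames, so frame 20342 lies in block 1 (frames 17982–35963) with 2360 frames into that block.
The block's first minute is 1800 frames and the rest 1798 each; 2360 frames reaches minute 1, so 1 × 18 + 1 × 2 = 20 labels have been skipped so far.
Adding those back, label number 20342 + 20 = 20362 at 30 labels/s is 678 s + 22 f = 0 h 11 min 18 s frame 22, i.e. 00:11:18;22.

00:11:18;22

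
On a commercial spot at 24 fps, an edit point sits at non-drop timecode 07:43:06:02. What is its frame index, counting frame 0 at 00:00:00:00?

Total seconds to the label: (7 × 3600 + 43 × 60 + 6) = 27786.
Frame index = 27786 × 24 + 2 = 666866.

frame 666866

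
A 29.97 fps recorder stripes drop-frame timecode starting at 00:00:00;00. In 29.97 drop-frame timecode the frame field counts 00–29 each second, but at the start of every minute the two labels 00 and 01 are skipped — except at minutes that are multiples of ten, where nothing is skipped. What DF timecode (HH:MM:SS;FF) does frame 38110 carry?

00:21:11;18

Each 10-minute DF block holds 10 × 60 × 30 − 9 × 2 = 17982 frames. 38110 ÷ 17982 → 2 full blocks, remainder 2146.
Within the partial block the first minute is 1800 frames and each further minute 1798, so 1 further minute boundary passed. Total skipped labels = 18 × 2 + 2 × 1 = 38.
Non-drop label index = 38110 + 38 = 38148; at 30 labels/s that is 00:21:11:18, i.e. DF 00:21:11;18.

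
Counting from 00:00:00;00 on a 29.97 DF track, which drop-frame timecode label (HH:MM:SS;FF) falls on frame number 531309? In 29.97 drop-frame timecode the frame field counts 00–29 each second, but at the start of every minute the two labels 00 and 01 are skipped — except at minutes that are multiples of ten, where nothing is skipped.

Ten DF minutes hold 17982 frames, so frame 531309 lies in block 29 (frames 521478–539459) with 9831 frames into that block.
The block's first minute is 1800 frames and the rest 1798 each; 9831 frames reaches minute 5, so 29 × 18 + 5 × 2 = 532 labels have been skipped so far.
Adding those back, label number 531309 + 532 = 531841 at 30 labels/s is 17728 s + 1 f = 4 h 55 min 28 s frame 1, i.e. 04:55:28;01.

04:55:28;01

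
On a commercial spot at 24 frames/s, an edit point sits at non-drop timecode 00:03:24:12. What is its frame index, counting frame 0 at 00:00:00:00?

4908

Total seconds to the label: (0 × 3600 + 3 × 60 + 24) = 204.
Frame index = 204 × 24 + 12 = 4908.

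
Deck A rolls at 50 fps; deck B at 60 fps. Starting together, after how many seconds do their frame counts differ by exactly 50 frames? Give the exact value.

5 seconds

The gap grows by |60 − 50| = 10 frames per second.
Time for a 50-frame gap: 50 ÷ (10) = 5 s.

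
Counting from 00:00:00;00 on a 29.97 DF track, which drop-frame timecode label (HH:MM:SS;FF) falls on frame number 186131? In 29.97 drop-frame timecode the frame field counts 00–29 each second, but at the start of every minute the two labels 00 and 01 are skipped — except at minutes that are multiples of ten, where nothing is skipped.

Each 10-minute DF block holds 10 × 60 × 30 − 9 × 2 = 17982 frames. 186131 ÷ 17982 → 10 full blocks, remainder 6311.
Within the partial block the first minute is 1800 frames and each further minute 1798, so 3 further minute boundaries passed. Total skipped labels = 18 × 10 + 2 × 3 = 186.
Non-drop label index = 186131 + 186 = 186317; at 30 labels/s that is 01:43:30:17, i.e. DF 01:43:30;17.

01:43:30;17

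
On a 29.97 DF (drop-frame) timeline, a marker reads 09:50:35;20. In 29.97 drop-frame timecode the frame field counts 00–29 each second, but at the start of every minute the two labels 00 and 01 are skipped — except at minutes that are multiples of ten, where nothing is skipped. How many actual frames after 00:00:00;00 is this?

As if non-drop at 30 labels/s: (9 × 3600 + 50 × 60 + 35) × 30 + 20 = 1063070.
Minute boundaries passed: 590; those not divisible by 10: 590 − 59 = 531; dropped labels = 2 × 531 = 1062.
Actual frame index = 1063070 − 1062 = 1062008.

1062008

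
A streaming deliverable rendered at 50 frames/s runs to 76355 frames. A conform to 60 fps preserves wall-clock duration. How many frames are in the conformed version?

91626 frames

Target frames = source frames × (target rate / source rate) = 76355 × (60)/(50) = 76355 × 6/5 = 91626.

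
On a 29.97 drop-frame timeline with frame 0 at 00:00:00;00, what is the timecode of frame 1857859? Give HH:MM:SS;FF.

17:13:10;19

Ten DF minutes hold 17982 frames, so frame 1857859 lies in block 103 (frames 1852146–1870127) with 5713 frames into that block.
The block's first minute is 1800 frames and the rest 1798 each; 5713 frames reaches minute 3, so 103 × 18 + 3 × 2 = 1860 labels have been skipped so far.
Adding those back, label number 1857859 + 1860 = 1859719 at 30 labels/s is 61990 s + 19 f = 17 h 13 min 10 s frame 19, i.e. 17:13:10;19.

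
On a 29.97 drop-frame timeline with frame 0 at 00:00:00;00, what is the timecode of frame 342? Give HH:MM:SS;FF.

00:00:11;12

Each 10-minute DF block holds 10 × 60 × 30 − 9 × 2 = 17982 frames. 342 ÷ 17982 → 0 full blocks, remainder 342.
Within the partial block the first minute is 1800 frames and each further minute 1798, so 0 further minute boundaries passed. Total skipped labels = 18 × 0 + 2 × 0 = 0.
Non-drop label index = 342 + 0 = 342; at 30 labels/s that is 00:00:11:12, i.e. DF 00:00:11;12.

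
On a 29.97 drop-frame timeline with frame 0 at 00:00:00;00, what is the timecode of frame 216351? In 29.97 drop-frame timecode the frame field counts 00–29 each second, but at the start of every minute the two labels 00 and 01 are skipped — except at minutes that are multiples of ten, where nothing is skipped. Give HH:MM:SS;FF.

02:00:18;27

Each 10-minute DF block holds 10 × 60 × 30 − 9 × 2 = 17982 frames. 216351 ÷ 17982 → 12 full blocks, remainder 567.
Within the partial block the first minute is 1800 frames and each further minute 1798, so 0 further minute boundaries passed. Total skipped labels = 18 × 12 + 2 × 0 = 216.
Non-drop label index = 216351 + 216 = 216567; at 30 labels/s that is 02:00:18:27, i.e. DF 02:00:18;27.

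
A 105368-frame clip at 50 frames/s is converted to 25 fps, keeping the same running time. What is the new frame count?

52684 frames

Target frames = source frames × (target rate / source rate) = 105368 × (25)/(50) = 105368 × 1/2 = 52684.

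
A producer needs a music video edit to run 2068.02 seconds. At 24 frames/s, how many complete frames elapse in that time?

49632 frames

Frames = 2068.02 × 24 = 1240812/25 ≈ 49632.4800.
Complete frames: 49632.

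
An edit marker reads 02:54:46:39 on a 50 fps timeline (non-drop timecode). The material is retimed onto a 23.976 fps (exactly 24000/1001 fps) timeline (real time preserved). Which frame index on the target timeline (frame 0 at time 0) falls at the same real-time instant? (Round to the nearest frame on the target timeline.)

frame 251431

Source frame index: (2×3600 + 54×60 + 46) × 50 + 39 = 524339.
Real time: 524339 / (50) = 524339/50 s.
Target frame: (524339/50) × (24000/1001) = 251682720/1001 ≈ 251431.289 → 251431.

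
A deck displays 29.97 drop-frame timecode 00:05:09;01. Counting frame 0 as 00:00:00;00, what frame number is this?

9261

Complete 10-minute blocks: 0, each 17982 frames → 0.
Remaining 5 whole minutes in the current block: 1800 + 4 × 1798 = 8992 frames.
Within the current minute: 9 × 30 + 1 − 2 = 269 (labels ;00/;01 skipped at this minute). Total = 0 + 8992 + 269 = 9261.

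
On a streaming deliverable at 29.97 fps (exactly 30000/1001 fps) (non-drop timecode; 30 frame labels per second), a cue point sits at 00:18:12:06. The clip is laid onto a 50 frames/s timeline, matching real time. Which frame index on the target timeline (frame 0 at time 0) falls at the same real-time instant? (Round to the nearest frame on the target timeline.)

frame 54665

Source frame index: (0×3600 + 18×60 + 12) × 30 + 6 = 32766.
Real time: 32766 / (30000/1001) = 5466461/5000 s.
Target frame: (5466461/5000) × (50) = 5466461/100 ≈ 54664.610 → 54665.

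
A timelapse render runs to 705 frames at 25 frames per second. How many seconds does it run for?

28.2 seconds

Running time = 705 / (25) = 28.2 s.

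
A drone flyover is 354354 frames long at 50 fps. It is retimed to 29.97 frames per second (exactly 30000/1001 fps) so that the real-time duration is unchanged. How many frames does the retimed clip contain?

Target frames = source frames × (target rate / source rate) = 354354 × (30000/1001)/(50) = 354354 × 600/1001 = 212400.

212400 frames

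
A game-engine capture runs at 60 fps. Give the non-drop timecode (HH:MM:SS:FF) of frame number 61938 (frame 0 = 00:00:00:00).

00:17:12:18

61938 ÷ 60 = 1032 full seconds, remainder 18 frames.
1032 s = 0 h 17 min 12 s.
Timecode: 00:17:12:18.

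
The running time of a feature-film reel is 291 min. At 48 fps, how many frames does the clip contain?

838080 frames

291 min = 17460 s.
Frames = 17460 × 48 = 838080.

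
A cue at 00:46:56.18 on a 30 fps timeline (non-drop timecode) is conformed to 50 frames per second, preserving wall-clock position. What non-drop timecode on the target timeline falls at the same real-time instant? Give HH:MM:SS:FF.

Source frame index: (0×3600 + 46×60 + 56) × 30 + 18 = 84498.
Real time: 84498 / (30) = 14083/5 s.
Target frame: (14083/5) × (50) = 140830.
At 50 labels/s: frame 140830 → 00:46:56:30.

00:46:56:30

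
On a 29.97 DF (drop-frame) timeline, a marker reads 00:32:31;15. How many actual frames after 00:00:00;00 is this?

Complete 10-minute blocks: 3, each 17982 frames → 53946.
Remaining 2 whole minutes in the current block: 1800 + 1 × 1798 = 3598 frames.
Within the current minute: 31 × 30 + 15 − 2 = 943 (labels ;00/;01 skipped at this minute). Total = 53946 + 3598 + 943 = 58487.

58487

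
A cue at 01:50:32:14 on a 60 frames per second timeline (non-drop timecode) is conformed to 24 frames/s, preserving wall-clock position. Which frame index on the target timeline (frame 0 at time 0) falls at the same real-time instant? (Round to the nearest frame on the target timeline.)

frame 159174

Source frame index: (1×3600 + 50×60 + 32) × 60 + 14 = 397934.
Real time: 397934 / (60) = 198967/30 s.
Target frame: (198967/30) × (24) = 795868/5 ≈ 159173.600 → 159174.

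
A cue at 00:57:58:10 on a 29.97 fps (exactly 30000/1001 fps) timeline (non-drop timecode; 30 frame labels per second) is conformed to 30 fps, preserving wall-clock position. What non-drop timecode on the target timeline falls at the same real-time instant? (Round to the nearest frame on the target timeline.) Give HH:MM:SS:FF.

Source frame index: (0×3600 + 57×60 + 58) × 30 + 10 = 104350.
Real time: 104350 / (30000/1001) = 2089087/600 s.
Target frame: (2089087/600) × (30) = 2089087/20 ≈ 104454.350 → 104454.
At 30 labels/s: frame 104454 → 00:58:01:24.

00:58:01:24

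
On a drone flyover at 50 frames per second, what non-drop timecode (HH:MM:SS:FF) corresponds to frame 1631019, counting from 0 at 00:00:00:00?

09:03:40:19

1631019 ÷ 50 = 32620 full seconds, remainder 19 frames.
32620 s = 9 h 3 min 40 s.
Timecode: 09:03:40:19.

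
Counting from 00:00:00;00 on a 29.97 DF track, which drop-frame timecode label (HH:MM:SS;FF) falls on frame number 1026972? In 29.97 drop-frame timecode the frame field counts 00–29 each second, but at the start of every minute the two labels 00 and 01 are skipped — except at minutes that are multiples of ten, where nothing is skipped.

09:31:06;20

Each 10-minute DF block holds 10 × 60 × 30 − 9 × 2 = 17982 frames. 1026972 ÷ 17982 → 57 full blocks, remainder 1998.
Within the partial block the first minute is 1800 frames and each further minute 1798, so 1 further minute boundary passed. Total skipped labels = 18 × 57 + 2 × 1 = 1028.
Non-drop label index = 1026972 + 1028 = 1028000; at 30 labels/s that is 09:31:06:20, i.e. DF 09:31:06;20.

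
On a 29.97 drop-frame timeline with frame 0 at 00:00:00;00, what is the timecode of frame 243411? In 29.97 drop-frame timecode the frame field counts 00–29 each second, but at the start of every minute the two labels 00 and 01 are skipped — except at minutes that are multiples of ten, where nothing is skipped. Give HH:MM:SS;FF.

Each 10-minute DF block holds 10 × 60 × 30 − 9 × 2 = 17982 frames. 243411 ÷ 17982 → 13 full blocks, remainder 9645.
Within the partial block the first minute is 1800 frames and each further minute 1798, so 5 further minute boundaries passed. Total skipped labels = 18 × 13 + 2 × 5 = 244.
Non-drop label index = 243411 + 244 = 243655; at 30 labels/s that is 02:15:21:25, i.e. DF 02:15:21;25.

02:15:21;25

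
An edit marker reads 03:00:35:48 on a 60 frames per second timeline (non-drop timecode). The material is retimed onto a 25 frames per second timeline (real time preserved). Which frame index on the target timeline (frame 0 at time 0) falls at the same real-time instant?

frame 270895

Source frame index: (3×3600 + 0×60 + 35) × 60 + 48 = 650148.
Real time: 650148 / (60) = 54179/5 s.
Target frame: (54179/5) × (25) = 270895.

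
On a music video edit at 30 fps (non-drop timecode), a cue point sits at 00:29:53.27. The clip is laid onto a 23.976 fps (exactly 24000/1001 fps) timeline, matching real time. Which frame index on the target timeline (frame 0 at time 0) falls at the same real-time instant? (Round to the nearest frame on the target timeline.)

Source frame index: (0×3600 + 29×60 + 53) × 30 + 27 = 53817.
Real time: 53817 / (30) = 17939/10 s.
Target frame: (17939/10) × (24000/1001) = 43053600/1001 ≈ 43010.589 → 43011.

frame 43011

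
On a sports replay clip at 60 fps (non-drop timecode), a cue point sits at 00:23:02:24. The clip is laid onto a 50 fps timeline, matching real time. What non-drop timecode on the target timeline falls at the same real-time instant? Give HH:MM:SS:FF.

Source frame index: (0×3600 + 23×60 + 2) × 60 + 24 = 82944.
Real time: 82944 / (60) = 6912/5 s.
Target frame: (6912/5) × (50) = 69120.
At 50 labels/s: frame 69120 → 00:23:02:20.

00:23:02:20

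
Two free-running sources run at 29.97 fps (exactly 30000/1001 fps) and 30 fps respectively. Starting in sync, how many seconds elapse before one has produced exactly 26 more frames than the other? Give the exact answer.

The gap grows by |30 − 30000/1001| = 30/1001 frames per second.
Time for a 26-frame gap: 26 ÷ (30/1001) = 13013/15 s.

13013/15 seconds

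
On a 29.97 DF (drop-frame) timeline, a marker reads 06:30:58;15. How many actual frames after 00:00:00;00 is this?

703053

As if non-drop at 30 labels/s: (6 × 3600 + 30 × 60 + 58) × 30 + 15 = 703755.
Minute boundaries passed: 390; those not divisible by 10: 390 − 39 = 351; dropped labels = 2 × 351 = 702.
Actual frame index = 703755 − 702 = 703053.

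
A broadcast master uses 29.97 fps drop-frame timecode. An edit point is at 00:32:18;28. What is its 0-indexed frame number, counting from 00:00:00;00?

58110

Complete 10-minute blocks: 3, each 17982 frames → 53946.
Remaining 2 whole minutes in the current block: 1800 + 1 × 1798 = 3598 frames.
Within the current minute: 18 × 30 + 28 − 2 = 566 (labels ;00/;01 skipped at this minute). Total = 53946 + 3598 + 566 = 58110.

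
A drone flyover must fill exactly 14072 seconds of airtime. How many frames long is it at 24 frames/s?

337728 frames

Frames = 14072 × 24 = 337728.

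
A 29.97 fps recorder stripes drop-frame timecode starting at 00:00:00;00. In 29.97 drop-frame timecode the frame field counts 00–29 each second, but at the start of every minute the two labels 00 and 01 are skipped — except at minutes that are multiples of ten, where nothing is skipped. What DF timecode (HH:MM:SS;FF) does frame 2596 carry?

00:01:26;18

Each 10-minute DF block holds 10 × 60 × 30 − 9 × 2 = 17982 frames. 2596 ÷ 17982 → 0 full blocks, remainder 2596.
Within the partial block the first minute is 1800 frames and each further minute 1798, so 1 further minute boundary passed. Total skipped labels = 18 × 0 + 2 × 1 = 2.
Non-drop label index = 2596 + 2 = 2598; at 30 labels/s that is 00:01:26:18, i.e. DF 00:01:26;18.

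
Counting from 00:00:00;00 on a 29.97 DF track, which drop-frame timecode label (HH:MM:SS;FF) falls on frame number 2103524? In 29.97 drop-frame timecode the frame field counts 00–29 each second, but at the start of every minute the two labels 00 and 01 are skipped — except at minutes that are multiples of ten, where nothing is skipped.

Ten DF minutes hold 17982 frames, so frame 2103524 lies in block 116 (frames 2085912–2103893) with 17612 frames into that block.
The block's first minute is 1800 frames and the rest 1798 each; 17612 frames reaches minute 9, so 116 × 18 + 9 × 2 = 2106 labels have been skipped so far.
Adding those back, label number 2103524 + 2106 = 2105630 at 30 labels/s is 70187 s + 20 f = 19 h 29 min 47 s frame 20, i.e. 19:29:47;20.

19:29:47;20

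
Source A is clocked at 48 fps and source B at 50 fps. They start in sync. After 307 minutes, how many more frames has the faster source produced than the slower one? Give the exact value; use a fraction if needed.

36840 frames

307 min = 18420 s.
A emits 48 × 18420 = 884160 frames; B emits 50 × 18420 = 921000.
Difference = 36840 frames; B is ahead of A.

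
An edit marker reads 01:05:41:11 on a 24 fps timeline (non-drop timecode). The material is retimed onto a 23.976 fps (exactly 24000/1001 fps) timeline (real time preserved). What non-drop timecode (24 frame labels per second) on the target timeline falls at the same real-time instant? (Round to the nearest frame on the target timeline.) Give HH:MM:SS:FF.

01:05:37:12

Source frame index: (1×3600 + 5×60 + 41) × 24 + 11 = 94595.
Real time: 94595 / (24) = 94595/24 s.
Target frame: (94595/24) × (24000/1001) = 94595000/1001 ≈ 94500.500 → 94500.
At 24 labels/s: frame 94500 → 01:05:37:12.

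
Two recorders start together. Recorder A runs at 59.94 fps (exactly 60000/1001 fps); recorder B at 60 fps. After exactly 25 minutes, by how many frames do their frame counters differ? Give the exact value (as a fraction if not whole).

90000/1001 frames

25 min = 1500 s.
A emits 60000/1001 × 1500 = 90000000/1001 frames; B emits 60 × 1500 = 90000.
Difference = 90000/1001 frames (≈ 89.9101); B is ahead of A.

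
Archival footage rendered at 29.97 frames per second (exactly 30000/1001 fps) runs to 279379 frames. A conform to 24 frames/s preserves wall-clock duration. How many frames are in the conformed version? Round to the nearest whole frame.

223727 frames

Frames at target rate = 279379 × (24) / (30000/1001) = 279658379/1250 ≈ 223726.703.
Nearest whole frame: 223727.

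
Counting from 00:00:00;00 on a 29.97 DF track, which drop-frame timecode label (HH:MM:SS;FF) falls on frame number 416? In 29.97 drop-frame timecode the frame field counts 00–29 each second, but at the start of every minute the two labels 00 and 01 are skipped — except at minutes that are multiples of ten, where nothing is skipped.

Ten DF minutes hold 17982 frames, so frame 416 lies in block 0 (frames 0–17981) with 416 frames into that block.
The block's first minute is 1800 frames and the rest 1798 each; 416 frames reaches minute 0, so 0 × 18 + 0 × 2 = 0 labels have been skipped so far.
Adding those back, label number 416 + 0 = 416 at 30 labels/s is 13 s + 26 f = 0 h 0 min 13 s frame 26, i.e. 00:00:13;26.

00:00:13;26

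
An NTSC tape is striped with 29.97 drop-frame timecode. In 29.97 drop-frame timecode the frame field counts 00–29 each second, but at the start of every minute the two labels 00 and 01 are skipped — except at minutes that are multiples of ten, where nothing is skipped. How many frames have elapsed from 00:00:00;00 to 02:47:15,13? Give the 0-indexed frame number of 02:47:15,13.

300761

As if non-drop at 30 labels/s: (2 × 3600 + 47 × 60 + 15) × 30 + 13 = 301063.
Minute boundaries passed: 167; those not divisible by 10: 167 − 16 = 151; dropped labels = 2 × 151 = 302.
Actual frame index = 301063 − 302 = 300761.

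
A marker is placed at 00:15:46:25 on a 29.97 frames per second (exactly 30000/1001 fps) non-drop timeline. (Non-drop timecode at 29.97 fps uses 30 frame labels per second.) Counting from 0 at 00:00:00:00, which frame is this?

frame 28405

Total seconds to the label: (0 × 3600 + 15 × 60 + 46) = 946.
Frame index = 946 × 30 + 25 = 28405.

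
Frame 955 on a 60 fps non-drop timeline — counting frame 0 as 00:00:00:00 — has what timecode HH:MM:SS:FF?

00:00:15:55

955 ÷ 60 = 15 full seconds, remainder 55 frames.
15 s = 0 h 0 min 15 s.
Timecode: 00:00:15:55.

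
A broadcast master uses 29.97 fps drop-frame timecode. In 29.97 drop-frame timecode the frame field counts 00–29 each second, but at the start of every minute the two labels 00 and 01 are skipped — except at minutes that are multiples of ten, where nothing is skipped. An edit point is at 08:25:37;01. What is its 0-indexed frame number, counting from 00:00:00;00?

909201

Complete 10-minute blocks: 50, each 17982 frames → 899100.
Remaining 5 whole minutes in the current block: 1800 + 4 × 1798 = 8992 frames.
Within the current minute: 37 × 30 + 1 − 2 = 1109 (labels ;00/;01 skipped at this minute). Total = 899100 + 8992 + 1109 = 909201.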